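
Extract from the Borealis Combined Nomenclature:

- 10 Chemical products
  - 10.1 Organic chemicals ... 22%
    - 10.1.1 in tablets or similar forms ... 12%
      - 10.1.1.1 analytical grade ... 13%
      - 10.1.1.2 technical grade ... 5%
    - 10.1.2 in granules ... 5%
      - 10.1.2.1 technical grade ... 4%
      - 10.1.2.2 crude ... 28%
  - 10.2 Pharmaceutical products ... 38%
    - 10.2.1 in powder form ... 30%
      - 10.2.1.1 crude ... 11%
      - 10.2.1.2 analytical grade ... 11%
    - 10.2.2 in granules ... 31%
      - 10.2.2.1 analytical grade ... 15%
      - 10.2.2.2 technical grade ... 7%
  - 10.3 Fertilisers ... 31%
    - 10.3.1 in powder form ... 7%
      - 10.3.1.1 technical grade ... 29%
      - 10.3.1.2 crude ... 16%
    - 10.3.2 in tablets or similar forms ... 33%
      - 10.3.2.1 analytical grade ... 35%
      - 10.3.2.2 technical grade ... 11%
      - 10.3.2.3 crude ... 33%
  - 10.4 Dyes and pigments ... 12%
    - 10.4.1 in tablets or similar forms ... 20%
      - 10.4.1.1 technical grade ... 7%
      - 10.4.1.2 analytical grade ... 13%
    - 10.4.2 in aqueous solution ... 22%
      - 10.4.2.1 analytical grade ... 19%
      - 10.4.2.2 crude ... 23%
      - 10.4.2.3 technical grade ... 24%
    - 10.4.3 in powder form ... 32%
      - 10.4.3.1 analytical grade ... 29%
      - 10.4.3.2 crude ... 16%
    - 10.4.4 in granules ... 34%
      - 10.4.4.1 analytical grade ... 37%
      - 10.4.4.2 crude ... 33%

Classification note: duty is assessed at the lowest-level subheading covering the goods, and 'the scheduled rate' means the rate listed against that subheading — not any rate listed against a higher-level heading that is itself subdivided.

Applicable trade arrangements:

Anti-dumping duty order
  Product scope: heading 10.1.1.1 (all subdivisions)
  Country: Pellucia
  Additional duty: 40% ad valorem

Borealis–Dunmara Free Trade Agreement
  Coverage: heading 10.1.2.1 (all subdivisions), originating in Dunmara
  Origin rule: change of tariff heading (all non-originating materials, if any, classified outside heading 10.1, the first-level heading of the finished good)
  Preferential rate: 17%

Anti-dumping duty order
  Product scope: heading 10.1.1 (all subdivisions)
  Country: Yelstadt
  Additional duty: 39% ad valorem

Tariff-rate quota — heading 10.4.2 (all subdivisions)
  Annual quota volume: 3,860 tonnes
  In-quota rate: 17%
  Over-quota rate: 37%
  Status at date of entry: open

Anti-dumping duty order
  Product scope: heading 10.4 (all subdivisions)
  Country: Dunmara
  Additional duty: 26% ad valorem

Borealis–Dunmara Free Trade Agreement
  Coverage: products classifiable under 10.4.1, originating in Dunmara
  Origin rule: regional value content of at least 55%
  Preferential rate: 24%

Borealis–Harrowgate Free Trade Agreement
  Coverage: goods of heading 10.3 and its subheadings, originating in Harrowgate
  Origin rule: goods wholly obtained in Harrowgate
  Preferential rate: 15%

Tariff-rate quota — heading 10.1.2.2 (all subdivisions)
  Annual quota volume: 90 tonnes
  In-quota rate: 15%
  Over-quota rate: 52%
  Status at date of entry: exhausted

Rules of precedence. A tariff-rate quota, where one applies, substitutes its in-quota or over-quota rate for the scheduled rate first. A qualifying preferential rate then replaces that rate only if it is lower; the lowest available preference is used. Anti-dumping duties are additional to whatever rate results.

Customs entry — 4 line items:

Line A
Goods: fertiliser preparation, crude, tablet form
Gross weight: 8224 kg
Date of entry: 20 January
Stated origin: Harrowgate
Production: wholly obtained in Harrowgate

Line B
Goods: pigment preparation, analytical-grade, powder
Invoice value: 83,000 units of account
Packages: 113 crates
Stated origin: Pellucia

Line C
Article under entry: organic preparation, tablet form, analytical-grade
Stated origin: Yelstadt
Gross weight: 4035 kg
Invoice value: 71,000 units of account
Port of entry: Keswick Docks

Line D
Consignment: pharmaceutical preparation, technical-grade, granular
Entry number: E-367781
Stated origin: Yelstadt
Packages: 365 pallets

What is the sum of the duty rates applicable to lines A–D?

103%

Line A: fertiliser → 10.3; tablet form → 10.3.2; crude → 10.3.2.3. Scheduled 33%. Harrowgate agreement on 10.3: wholly obtained → 15% available; preferential 15%. → 15%.
Line B: pigment → 10.4; powder → 10.4.3; analytical-grade → 10.4.3.1. Scheduled 29%. No special measure applies. → 29%.
Line C: organic → 10.1; tablet form → 10.1.1; analytical-grade → 10.1.1.1. Scheduled 13%. anti-dumping (Yelstadt, 10.1.1): +39%; total 13% + 39% = 52%. → 52%.
Line D: pharmaceutical → 10.2; granular → 10.2.2; technical-grade → 10.2.2.2. Scheduled 7%. No special measure applies. → 7%.
Sum: 15% + 29% + 52% + 7% = 103%.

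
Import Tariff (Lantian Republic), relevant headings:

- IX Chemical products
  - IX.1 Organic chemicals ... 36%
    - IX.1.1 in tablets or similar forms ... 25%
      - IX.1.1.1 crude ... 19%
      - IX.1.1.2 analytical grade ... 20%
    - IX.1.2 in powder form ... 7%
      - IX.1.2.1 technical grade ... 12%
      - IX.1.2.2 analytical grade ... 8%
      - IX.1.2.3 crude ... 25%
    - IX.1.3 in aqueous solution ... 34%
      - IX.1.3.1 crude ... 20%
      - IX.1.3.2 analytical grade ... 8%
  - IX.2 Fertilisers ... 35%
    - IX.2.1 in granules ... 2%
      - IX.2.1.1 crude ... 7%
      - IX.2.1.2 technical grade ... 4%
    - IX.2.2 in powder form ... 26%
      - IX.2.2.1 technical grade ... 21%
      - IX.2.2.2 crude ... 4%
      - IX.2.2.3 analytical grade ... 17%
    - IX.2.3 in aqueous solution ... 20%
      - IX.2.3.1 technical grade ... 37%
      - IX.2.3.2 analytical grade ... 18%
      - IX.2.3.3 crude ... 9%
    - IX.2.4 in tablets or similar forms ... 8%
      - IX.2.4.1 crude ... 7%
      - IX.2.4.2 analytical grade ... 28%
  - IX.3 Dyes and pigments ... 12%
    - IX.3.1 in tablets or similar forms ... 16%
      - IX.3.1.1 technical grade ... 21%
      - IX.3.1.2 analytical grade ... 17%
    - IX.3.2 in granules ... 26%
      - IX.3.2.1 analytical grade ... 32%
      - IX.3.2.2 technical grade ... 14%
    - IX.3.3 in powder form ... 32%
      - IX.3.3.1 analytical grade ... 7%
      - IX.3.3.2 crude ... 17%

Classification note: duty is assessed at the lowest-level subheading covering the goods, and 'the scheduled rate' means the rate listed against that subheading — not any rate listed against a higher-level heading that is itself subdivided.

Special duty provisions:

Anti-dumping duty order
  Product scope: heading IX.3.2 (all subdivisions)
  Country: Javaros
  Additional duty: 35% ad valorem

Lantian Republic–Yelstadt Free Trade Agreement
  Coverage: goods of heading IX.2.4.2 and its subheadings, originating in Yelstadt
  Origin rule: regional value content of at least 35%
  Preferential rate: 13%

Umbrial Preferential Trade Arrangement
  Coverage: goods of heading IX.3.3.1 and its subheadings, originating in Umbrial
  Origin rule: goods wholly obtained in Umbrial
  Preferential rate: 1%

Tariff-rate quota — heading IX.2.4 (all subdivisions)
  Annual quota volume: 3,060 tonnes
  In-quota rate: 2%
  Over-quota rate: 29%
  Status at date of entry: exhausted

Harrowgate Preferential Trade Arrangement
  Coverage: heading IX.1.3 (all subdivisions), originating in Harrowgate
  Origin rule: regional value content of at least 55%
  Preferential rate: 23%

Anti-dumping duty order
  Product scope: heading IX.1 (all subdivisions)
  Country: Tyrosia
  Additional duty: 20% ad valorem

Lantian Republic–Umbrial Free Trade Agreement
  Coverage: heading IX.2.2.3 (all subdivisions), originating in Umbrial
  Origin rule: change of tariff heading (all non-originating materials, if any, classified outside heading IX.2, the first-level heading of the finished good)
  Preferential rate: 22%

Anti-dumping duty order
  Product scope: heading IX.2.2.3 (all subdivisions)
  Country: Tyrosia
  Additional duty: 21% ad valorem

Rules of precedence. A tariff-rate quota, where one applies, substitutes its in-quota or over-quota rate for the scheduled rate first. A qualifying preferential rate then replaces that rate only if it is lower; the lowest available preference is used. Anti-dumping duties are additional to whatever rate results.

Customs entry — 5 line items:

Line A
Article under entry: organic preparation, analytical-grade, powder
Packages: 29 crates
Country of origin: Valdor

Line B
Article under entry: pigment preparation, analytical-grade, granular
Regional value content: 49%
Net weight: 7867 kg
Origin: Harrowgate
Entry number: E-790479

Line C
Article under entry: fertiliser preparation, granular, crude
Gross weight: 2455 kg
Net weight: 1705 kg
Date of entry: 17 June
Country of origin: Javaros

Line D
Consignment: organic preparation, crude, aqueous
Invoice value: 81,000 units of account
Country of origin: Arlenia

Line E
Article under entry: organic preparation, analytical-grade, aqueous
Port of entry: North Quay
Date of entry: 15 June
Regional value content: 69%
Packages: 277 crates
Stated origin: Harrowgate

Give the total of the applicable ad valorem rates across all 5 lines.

75%

Line A: organic → IX.1; powder → IX.1.2; analytical-grade → IX.1.2.2. Scheduled 8%. No special measure applies. → 8%.
Line B: pigment → IX.3; granular → IX.3.2; analytical-grade → IX.3.2.1. Scheduled 32%. Harrowgate agreement on IX.1.3: IX.3.2.1 not covered. → 32%.
Line C: fertiliser → IX.2; granular → IX.2.1; crude → IX.2.1.1. Scheduled 7%. No special measure applies. → 7%.
Line D: organic → IX.1; aqueous → IX.1.3; crude → IX.1.3.1. Scheduled 20%. No special measure applies. → 20%.
Line E: organic → IX.1; aqueous → IX.1.3; analytical-grade → IX.1.3.2. Scheduled 8%. Harrowgate agreement on IX.1.3: RVC ≥ 55% → 23% available; preference 23% not lower than 8% → no reduction. → 8%.
Sum: 8% + 32% + 7% + 20% + 8% = 75%.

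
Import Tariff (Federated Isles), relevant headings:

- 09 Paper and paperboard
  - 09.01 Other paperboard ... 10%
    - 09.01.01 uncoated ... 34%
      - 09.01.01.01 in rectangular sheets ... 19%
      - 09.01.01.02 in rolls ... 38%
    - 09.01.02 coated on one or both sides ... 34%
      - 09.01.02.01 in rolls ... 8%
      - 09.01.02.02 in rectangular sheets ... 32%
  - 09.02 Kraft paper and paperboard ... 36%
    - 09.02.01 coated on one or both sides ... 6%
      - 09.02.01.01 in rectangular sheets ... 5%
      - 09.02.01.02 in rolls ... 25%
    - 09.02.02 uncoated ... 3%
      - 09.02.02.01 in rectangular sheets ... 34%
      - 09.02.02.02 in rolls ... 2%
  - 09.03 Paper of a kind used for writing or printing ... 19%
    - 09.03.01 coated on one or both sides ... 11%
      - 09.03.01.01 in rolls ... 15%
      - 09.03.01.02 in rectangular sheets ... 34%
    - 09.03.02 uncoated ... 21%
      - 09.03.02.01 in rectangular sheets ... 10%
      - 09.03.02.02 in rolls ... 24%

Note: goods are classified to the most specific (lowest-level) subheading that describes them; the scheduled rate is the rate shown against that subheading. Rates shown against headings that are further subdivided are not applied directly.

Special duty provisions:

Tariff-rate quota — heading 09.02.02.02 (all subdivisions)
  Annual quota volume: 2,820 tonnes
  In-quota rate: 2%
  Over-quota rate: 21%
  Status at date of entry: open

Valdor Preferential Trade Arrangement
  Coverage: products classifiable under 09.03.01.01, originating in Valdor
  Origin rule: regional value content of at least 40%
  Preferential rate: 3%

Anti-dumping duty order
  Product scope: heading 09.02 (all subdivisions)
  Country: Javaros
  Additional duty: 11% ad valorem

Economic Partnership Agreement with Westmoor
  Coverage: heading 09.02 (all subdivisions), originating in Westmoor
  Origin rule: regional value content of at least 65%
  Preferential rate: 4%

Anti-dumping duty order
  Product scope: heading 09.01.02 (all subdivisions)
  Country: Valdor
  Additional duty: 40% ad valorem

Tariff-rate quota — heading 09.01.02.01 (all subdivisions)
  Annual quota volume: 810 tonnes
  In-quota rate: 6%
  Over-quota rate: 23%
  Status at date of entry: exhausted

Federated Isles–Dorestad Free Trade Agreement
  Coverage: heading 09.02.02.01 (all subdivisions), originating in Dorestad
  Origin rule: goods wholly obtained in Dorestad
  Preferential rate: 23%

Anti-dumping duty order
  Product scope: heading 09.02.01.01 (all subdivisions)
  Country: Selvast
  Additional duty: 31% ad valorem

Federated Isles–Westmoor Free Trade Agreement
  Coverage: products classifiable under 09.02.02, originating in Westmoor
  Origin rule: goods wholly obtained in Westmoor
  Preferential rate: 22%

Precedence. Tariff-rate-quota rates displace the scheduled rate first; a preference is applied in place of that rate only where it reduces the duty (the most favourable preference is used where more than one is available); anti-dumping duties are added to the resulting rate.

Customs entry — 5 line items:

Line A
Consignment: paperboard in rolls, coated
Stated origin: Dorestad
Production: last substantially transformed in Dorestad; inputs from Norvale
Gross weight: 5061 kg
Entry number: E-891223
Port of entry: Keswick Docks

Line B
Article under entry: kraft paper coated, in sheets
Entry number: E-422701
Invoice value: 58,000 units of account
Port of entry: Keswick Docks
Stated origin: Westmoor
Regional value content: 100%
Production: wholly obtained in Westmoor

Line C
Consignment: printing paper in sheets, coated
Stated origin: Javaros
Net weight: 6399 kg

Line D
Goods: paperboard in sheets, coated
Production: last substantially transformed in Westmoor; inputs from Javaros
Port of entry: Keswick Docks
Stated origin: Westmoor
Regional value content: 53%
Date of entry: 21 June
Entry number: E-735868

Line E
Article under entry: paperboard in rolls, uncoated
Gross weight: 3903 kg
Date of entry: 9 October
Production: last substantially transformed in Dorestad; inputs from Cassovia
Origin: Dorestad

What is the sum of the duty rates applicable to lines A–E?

Line A: paperboard → 09.01; coated → 09.01.02; in rolls → 09.01.02.01. Scheduled 8%. quota on 09.01.02.01 exhausted → over-quota 23%; Dorestad agreement on 09.02.02.01: 09.01.02.01 not covered. → 23%.
Line B: kraft paper → 09.02; coated → 09.02.01; in sheets → 09.02.01.01. Scheduled 5%. Westmoor agreement on 09.02: RVC ≥ 65% → 4% available; Westmoor agreement on 09.02.02: 09.02.01.01 not covered; preferential 4%. → 4%.
Line C: printing paper → 09.03; coated → 09.03.01; in sheets → 09.03.01.02. Scheduled 34%. No special measure applies. → 34%.
Line D: paperboard → 09.01; coated → 09.01.02; in sheets → 09.01.02.02. Scheduled 32%. Westmoor agreement on 09.02: 09.01.02.02 not covered; Westmoor agreement on 09.02.02: 09.01.02.02 not covered. → 32%.
Line E: paperboard → 09.01; uncoated → 09.01.01; in rolls → 09.01.01.02. Scheduled 38%. Dorestad agreement on 09.02.02.01: 09.01.01.02 not covered. → 38%.
Sum: 23% + 4% + 34% + 32% + 38% = 131%.

131%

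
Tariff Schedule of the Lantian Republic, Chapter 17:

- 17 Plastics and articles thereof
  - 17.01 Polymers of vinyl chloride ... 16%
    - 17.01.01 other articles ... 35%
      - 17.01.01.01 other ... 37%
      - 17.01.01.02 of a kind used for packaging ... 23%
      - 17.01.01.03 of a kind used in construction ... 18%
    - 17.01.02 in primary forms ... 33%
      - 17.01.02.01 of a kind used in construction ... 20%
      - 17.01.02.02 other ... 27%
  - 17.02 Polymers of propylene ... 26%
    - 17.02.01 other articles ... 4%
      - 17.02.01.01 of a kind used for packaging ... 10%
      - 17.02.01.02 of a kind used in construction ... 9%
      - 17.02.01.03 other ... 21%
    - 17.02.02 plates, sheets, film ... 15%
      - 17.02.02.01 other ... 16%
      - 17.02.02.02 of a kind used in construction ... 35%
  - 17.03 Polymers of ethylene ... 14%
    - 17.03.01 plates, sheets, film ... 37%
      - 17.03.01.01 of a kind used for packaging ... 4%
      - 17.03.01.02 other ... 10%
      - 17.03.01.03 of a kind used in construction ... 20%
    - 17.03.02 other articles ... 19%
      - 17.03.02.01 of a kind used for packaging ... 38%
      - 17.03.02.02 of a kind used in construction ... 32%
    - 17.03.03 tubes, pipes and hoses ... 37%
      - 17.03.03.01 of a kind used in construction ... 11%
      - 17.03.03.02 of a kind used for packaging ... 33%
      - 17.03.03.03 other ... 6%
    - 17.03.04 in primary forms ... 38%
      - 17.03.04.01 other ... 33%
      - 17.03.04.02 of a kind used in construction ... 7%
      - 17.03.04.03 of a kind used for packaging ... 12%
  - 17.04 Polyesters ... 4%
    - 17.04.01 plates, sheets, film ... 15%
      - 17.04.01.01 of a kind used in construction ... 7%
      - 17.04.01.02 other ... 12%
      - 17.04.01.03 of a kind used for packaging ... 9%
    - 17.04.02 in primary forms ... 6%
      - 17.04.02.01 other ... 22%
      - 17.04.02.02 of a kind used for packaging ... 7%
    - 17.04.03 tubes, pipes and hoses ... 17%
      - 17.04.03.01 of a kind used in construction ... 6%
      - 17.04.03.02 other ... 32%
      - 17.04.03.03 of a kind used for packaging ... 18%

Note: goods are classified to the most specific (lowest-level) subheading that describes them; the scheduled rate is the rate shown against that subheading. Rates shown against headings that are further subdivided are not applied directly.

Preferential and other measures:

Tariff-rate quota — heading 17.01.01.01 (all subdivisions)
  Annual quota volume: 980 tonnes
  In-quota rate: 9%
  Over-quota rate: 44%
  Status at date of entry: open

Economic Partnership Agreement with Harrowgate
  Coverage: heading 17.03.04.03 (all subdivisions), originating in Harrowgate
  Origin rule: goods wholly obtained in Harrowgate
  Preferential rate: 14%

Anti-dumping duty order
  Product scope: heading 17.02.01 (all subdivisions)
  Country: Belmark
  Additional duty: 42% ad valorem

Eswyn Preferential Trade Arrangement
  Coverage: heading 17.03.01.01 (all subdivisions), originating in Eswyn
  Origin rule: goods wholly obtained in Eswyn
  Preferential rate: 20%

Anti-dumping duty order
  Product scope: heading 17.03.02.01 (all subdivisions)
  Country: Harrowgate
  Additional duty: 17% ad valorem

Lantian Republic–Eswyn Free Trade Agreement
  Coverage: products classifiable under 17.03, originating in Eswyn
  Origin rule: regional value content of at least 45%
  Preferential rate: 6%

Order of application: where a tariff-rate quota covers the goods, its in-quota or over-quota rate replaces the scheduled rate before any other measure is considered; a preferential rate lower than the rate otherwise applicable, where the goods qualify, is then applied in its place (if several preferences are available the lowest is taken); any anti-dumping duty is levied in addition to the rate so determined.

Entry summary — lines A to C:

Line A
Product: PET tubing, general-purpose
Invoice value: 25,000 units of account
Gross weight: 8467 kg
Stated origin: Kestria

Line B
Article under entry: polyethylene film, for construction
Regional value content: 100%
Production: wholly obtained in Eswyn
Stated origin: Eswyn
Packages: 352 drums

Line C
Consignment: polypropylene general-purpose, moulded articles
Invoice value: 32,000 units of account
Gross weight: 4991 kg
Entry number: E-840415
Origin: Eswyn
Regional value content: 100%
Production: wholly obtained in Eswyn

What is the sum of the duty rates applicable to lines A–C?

Line A: PET → 17.04; tubing → 17.04.03; general-purpose → 17.04.03.02. Scheduled 32%. No special measure applies. → 32%.
Line B: polyethylene → 17.03; film → 17.03.01; for construction → 17.03.01.03. Scheduled 20%. Eswyn agreement on 17.03.01.01: 17.03.01.03 not covered; Eswyn agreement on 17.03: RVC ≥ 45% → 6% available; preferential 6%. → 6%.
Line C: polypropylene → 17.02; moulded articles → 17.02.01; general-purpose → 17.02.01.03. Scheduled 21%. Eswyn agreement on 17.03.01.01: 17.02.01.03 not covered; Eswyn agreement on 17.03: 17.02.01.03 not covered. → 21%.
Sum: 32% + 6% + 21% = 59%.

59%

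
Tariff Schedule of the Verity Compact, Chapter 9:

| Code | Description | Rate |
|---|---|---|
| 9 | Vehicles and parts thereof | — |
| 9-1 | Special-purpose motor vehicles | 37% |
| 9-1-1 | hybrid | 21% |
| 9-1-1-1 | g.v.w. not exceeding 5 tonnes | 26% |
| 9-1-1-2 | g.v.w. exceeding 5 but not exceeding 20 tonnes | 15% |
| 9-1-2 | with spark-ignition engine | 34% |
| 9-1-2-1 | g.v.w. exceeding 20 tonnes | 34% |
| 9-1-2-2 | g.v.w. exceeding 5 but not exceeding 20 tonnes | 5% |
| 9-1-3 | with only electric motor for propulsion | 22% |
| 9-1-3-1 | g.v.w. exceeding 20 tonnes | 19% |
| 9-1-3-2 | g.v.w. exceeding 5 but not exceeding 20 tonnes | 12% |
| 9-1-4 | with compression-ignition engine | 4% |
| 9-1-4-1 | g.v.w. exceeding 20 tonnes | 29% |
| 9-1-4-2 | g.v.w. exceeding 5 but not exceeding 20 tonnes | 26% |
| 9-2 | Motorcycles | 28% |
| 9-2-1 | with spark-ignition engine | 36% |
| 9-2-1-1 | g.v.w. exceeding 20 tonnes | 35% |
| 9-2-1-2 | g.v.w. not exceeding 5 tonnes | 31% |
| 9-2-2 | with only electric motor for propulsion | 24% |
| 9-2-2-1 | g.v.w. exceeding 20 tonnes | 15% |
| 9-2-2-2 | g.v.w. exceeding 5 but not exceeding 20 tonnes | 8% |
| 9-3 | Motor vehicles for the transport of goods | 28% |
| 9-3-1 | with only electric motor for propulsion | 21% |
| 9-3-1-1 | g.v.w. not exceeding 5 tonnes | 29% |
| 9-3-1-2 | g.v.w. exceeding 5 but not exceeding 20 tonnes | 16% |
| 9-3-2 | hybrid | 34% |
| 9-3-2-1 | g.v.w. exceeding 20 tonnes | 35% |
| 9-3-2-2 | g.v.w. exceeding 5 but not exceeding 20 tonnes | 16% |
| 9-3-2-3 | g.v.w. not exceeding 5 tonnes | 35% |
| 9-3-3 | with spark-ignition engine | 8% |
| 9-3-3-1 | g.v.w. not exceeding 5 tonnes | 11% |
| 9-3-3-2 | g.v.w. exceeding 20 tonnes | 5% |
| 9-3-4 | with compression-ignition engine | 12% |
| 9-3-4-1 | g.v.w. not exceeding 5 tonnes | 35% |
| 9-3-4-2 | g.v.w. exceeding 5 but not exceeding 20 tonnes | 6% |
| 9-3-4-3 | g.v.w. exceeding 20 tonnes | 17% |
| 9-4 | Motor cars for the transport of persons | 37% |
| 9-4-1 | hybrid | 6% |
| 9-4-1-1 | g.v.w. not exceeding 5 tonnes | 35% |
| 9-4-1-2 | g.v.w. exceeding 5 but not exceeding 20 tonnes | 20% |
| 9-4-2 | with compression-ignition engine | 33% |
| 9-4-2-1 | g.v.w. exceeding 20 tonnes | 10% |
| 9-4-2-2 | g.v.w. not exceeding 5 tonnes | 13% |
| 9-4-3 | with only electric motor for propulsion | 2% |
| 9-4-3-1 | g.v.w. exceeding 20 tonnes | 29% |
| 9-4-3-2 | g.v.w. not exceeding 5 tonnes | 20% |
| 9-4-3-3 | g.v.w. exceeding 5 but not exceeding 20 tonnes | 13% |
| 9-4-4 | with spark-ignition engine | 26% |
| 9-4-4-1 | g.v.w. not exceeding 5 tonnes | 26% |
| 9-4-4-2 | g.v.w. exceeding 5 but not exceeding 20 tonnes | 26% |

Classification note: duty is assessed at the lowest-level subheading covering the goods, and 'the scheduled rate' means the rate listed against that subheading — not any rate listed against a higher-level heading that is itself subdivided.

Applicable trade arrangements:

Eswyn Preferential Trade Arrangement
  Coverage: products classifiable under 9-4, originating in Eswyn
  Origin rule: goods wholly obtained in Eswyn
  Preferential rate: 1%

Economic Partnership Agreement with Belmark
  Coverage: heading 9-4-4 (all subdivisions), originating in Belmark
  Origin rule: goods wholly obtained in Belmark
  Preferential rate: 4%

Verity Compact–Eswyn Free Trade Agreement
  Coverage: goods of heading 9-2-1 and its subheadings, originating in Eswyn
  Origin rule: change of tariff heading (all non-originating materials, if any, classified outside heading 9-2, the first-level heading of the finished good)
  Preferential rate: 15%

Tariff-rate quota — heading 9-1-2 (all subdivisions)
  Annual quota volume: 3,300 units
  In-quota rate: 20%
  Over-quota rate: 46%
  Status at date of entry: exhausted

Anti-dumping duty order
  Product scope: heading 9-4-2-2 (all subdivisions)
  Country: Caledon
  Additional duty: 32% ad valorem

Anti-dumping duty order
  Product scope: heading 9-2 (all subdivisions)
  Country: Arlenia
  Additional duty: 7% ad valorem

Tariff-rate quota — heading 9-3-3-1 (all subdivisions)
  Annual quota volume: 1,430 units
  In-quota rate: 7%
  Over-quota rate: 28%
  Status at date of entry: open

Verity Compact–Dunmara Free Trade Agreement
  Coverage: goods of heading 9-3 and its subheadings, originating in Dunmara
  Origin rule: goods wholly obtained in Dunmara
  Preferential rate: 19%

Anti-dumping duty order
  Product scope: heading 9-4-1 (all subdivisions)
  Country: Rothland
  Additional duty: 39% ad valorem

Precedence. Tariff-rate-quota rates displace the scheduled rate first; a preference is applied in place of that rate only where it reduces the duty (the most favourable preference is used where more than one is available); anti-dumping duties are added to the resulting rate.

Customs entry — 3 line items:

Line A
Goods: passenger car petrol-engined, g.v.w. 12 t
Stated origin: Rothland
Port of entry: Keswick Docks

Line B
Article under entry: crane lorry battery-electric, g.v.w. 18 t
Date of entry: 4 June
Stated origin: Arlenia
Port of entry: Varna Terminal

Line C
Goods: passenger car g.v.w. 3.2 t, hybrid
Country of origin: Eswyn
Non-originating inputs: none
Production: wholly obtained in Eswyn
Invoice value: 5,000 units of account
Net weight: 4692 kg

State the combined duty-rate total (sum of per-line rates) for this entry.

39%

Line A: passenger car → 9-4; petrol-engined → 9-4-4; g.v.w. 12 t → 9-4-4-2. Scheduled 26%. No special measure applies. → 26%.
Line B: crane lorry → 9-1; battery-electric → 9-1-3; g.v.w. 18 t → 9-1-3-2. Scheduled 12%. No special measure applies. → 12%.
Line C: passenger car → 9-4; hybrid → 9-4-1; g.v.w. 3.2 t → 9-4-1-1. Scheduled 35%. Eswyn agreement on 9-4: wholly obtained → 1% available; Eswyn agreement on 9-2-1: 9-4-1-1 not covered; preferential 1%. → 1%.
Sum: 26% + 12% + 1% = 39%.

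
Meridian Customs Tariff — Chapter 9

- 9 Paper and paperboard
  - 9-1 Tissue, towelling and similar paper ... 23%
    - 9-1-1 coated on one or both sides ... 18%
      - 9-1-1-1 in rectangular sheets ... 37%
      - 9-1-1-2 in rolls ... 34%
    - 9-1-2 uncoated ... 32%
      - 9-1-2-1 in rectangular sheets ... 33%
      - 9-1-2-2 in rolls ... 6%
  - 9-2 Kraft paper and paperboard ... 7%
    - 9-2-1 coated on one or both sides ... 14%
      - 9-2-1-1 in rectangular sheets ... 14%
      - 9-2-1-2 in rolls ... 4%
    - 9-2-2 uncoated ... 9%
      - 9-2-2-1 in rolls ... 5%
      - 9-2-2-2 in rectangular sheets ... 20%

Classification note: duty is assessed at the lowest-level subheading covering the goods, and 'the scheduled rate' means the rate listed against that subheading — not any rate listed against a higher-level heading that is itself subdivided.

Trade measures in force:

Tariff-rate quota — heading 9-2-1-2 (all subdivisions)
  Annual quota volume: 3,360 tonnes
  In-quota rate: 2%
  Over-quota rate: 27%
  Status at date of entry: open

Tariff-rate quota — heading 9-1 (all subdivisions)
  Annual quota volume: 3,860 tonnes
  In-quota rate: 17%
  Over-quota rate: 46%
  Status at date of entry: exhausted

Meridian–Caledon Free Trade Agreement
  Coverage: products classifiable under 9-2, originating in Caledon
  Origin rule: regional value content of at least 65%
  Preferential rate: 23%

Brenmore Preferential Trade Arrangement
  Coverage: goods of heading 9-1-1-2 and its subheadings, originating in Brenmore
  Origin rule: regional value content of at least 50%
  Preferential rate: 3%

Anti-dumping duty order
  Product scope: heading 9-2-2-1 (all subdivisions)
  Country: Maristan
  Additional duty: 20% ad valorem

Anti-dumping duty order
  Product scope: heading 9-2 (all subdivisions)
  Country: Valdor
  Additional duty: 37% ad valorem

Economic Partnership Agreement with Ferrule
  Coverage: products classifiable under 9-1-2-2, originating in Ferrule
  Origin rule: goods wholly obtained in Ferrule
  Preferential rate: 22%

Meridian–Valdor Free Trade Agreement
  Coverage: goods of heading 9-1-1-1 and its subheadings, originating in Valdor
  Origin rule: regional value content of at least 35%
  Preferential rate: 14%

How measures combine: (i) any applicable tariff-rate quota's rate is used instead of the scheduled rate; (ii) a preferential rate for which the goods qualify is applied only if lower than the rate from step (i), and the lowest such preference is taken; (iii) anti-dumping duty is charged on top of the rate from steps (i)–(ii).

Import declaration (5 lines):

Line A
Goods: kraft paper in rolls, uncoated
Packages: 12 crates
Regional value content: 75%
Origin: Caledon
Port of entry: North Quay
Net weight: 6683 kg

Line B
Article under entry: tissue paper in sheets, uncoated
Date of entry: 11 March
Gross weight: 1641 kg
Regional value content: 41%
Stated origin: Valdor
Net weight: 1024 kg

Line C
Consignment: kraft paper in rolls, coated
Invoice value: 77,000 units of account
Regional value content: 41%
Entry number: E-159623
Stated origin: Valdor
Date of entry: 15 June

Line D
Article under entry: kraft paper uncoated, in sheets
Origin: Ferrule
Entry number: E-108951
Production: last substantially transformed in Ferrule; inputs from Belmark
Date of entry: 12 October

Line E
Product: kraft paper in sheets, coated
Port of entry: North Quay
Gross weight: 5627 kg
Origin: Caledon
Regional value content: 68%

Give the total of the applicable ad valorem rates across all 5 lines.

124%

Line A: kraft paper → 9-2; uncoated → 9-2-2; in rolls → 9-2-2-1. Scheduled 5%. Caledon agreement on 9-2: RVC ≥ 65% → 23% available; preference 23% not lower than 5% → no reduction. → 5%.
Line B: tissue paper → 9-1; uncoated → 9-1-2; in sheets → 9-1-2-1. Scheduled 33%. quota on 9-1 exhausted → over-quota 46%; Valdor agreement on 9-1-1-1: 9-1-2-1 not covered. → 46%.
Line C: kraft paper → 9-2; coated → 9-2-1; in rolls → 9-2-1-2. Scheduled 4%. quota on 9-2-1-2 open → in-quota 2%; Valdor agreement on 9-1-1-1: 9-2-1-2 not covered; anti-dumping (Valdor, 9-2): +37%; total 2% + 37% = 39%. → 39%.
Line D: kraft paper → 9-2; uncoated → 9-2-2; in sheets → 9-2-2-2. Scheduled 20%. Ferrule agreement on 9-1-2-2: 9-2-2-2 not covered. → 20%.
Line E: kraft paper → 9-2; coated → 9-2-1; in sheets → 9-2-1-1. Scheduled 14%. Caledon agreement on 9-2: RVC ≥ 65% → 23% available; preference 23% not lower than 14% → no reduction. → 14%.
Sum: 5% + 46% + 39% + 20% + 14% = 124%.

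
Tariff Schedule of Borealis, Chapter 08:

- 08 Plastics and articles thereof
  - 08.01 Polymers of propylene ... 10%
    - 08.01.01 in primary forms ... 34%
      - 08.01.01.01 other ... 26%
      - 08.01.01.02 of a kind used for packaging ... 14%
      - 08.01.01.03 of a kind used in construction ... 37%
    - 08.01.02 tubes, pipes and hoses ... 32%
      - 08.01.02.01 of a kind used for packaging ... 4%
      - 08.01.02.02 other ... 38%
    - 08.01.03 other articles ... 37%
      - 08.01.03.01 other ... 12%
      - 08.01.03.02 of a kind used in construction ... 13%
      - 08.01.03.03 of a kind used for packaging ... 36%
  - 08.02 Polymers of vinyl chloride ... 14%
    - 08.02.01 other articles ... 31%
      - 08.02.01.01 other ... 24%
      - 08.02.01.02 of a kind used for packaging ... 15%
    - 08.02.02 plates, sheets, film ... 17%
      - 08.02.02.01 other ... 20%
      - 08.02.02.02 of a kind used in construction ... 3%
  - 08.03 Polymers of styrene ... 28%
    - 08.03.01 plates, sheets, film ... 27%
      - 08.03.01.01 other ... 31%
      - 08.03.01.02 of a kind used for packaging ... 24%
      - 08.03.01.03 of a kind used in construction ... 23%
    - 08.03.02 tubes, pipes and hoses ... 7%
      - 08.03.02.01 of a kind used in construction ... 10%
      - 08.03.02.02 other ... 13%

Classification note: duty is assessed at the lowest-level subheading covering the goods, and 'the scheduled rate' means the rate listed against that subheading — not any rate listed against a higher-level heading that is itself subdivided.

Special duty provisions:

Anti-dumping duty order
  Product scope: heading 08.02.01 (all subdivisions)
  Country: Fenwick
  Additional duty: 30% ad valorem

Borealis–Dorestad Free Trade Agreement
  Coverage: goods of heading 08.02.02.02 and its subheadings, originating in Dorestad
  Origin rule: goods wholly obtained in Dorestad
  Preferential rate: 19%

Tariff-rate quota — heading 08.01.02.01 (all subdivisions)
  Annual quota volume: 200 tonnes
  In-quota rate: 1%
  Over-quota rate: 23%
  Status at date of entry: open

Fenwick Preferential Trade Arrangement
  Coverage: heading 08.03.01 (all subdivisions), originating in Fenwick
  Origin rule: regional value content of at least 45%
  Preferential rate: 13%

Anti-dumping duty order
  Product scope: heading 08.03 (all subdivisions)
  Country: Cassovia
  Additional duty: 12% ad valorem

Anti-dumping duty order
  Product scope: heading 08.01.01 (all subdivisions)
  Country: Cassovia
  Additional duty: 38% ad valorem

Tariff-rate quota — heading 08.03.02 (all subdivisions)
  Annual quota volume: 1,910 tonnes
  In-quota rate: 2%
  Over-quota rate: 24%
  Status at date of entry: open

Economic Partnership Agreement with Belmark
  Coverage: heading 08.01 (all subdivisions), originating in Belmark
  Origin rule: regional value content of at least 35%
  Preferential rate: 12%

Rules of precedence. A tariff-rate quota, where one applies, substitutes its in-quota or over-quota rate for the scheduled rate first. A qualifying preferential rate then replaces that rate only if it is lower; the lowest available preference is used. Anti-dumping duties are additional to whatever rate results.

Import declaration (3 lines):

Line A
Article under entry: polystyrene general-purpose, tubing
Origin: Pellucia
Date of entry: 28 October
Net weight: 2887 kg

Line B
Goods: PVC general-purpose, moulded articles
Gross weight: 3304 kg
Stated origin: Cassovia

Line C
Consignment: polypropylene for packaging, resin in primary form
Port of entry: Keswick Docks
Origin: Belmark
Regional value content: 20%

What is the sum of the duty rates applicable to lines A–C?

Line A: polystyrene → 08.03; tubing → 08.03.02; general-purpose → 08.03.02.02. Scheduled 13%. quota on 08.03.02 open → in-quota 2%. → 2%.
Line B: PVC → 08.02; moulded articles → 08.02.01; general-purpose → 08.02.01.01. Scheduled 24%. No special measure applies. → 24%.
Line C: polypropylene → 08.01; resin in primary form → 08.01.01; for packaging → 08.01.01.02. Scheduled 14%. Belmark agreement on 08.01: RVC < 35%. → 14%.
Sum: 2% + 24% + 14% = 40%.

40%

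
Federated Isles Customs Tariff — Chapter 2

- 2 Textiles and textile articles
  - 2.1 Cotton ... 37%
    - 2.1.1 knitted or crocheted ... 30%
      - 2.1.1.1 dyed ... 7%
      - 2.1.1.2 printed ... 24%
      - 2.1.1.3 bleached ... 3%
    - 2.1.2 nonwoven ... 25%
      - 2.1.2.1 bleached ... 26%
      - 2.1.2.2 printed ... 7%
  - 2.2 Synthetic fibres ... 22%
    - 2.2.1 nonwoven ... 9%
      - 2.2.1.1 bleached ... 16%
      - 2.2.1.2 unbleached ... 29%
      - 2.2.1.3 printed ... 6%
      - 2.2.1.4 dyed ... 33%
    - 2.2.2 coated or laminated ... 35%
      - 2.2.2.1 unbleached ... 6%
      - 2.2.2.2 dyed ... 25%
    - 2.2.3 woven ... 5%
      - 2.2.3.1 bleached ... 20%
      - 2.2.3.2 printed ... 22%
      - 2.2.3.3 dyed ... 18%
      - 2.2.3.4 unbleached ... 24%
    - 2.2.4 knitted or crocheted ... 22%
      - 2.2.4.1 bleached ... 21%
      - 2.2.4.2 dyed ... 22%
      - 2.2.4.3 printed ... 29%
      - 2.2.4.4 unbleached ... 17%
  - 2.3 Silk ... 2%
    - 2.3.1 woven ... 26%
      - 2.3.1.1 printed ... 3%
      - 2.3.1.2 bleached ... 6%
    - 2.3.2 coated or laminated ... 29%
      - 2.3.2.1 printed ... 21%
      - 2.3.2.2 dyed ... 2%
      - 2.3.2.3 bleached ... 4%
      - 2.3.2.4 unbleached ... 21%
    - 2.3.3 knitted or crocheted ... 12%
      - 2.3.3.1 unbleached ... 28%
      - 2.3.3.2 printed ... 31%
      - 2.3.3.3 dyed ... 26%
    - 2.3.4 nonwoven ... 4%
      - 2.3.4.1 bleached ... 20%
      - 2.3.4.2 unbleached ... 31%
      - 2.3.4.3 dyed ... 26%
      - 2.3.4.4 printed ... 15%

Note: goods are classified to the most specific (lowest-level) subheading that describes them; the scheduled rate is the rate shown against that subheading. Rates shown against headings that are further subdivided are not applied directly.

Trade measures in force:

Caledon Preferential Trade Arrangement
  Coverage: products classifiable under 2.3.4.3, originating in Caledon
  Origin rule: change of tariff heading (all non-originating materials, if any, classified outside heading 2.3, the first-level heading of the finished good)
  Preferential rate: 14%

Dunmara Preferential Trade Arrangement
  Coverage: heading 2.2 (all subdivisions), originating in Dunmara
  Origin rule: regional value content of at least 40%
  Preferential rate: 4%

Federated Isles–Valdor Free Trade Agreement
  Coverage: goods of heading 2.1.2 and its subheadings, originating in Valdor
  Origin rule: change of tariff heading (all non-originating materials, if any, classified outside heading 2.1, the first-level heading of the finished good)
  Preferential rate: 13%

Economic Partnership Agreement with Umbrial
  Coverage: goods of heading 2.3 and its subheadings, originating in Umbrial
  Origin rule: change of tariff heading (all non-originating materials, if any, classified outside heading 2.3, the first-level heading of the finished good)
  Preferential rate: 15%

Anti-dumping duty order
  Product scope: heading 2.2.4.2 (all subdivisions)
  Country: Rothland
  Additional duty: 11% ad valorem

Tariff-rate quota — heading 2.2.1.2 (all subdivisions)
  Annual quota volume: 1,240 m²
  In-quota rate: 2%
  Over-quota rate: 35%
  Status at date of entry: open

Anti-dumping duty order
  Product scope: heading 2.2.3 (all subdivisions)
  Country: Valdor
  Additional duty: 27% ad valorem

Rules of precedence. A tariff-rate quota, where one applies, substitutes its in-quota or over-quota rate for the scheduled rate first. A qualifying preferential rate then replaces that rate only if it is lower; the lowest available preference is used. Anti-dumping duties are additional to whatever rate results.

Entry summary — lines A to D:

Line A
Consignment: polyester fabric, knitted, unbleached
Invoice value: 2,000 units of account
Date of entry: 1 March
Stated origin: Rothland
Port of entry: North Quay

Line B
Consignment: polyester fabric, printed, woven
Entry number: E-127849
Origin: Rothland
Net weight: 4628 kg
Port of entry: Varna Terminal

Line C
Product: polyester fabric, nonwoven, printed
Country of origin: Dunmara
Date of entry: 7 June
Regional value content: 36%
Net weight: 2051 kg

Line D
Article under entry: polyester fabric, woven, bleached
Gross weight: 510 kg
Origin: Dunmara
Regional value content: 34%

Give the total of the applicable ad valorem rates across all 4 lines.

65%

Line A: polyester → 2.2; knitted → 2.2.4; unbleached → 2.2.4.4. Scheduled 17%. No special measure applies. → 17%.
Line B: polyester → 2.2; woven → 2.2.3; printed → 2.2.3.2. Scheduled 22%. No special measure applies. → 22%.
Line C: polyester → 2.2; nonwoven → 2.2.1; printed → 2.2.1.3. Scheduled 6%. Dunmara agreement on 2.2: RVC < 40%. → 6%.
Line D: polyester → 2.2; woven → 2.2.3; bleached → 2.2.3.1. Scheduled 20%. Dunmara agreement on 2.2: RVC < 40%. → 20%.
Sum: 17% + 22% + 6% + 20% = 65%.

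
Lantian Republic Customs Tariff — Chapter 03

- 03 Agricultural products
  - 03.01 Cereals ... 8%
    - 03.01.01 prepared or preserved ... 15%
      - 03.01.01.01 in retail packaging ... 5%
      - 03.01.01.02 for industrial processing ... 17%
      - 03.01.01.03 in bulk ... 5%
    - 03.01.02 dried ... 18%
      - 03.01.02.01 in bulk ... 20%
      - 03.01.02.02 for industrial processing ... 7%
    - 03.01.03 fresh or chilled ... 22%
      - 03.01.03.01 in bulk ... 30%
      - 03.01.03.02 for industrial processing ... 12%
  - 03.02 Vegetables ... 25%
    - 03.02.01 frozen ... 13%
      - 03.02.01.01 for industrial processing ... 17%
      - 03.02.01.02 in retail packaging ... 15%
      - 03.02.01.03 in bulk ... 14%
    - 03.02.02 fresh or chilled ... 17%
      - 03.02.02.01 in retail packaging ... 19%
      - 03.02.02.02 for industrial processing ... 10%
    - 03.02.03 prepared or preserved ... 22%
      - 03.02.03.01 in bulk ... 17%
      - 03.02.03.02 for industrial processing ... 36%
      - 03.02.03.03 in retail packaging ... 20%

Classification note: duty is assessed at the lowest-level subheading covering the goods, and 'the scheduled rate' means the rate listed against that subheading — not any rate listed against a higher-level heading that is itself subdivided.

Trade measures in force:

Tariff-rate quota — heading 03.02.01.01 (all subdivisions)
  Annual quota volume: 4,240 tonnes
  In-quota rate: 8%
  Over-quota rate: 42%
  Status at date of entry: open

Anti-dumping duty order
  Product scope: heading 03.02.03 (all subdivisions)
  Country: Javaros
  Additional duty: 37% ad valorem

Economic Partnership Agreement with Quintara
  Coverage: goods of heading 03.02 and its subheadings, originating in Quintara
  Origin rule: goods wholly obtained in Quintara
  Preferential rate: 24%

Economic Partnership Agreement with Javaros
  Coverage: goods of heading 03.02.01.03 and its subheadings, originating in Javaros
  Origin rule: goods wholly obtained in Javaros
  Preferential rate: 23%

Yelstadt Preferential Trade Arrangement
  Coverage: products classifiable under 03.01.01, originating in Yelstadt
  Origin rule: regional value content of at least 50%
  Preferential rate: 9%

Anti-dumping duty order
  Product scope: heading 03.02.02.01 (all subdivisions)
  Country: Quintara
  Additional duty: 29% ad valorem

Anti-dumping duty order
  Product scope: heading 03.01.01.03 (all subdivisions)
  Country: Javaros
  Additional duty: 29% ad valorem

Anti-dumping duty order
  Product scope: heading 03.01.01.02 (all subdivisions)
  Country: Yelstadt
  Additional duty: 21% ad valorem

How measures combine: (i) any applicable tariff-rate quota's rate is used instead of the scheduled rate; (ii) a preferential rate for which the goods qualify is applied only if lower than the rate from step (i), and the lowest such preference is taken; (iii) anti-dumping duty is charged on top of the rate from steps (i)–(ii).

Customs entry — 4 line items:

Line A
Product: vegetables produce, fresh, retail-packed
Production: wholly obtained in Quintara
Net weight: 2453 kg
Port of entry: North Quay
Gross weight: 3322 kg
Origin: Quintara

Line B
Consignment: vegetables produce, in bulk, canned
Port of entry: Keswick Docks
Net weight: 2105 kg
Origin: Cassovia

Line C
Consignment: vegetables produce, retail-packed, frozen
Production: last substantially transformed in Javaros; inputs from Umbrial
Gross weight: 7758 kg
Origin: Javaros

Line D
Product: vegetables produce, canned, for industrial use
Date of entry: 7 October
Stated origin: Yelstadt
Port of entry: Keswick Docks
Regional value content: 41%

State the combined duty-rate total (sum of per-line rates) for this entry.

Line A: vegetables → 03.02; fresh → 03.02.02; retail-packed → 03.02.02.01. Scheduled 19%. Quintara agreement on 03.02: wholly obtained → 24% available; preference 24% not lower than 19% → no reduction; anti-dumping (Quintara, 03.02.02.01): +29%; total 19% + 29% = 48%. → 48%.
Line B: vegetables → 03.02; canned → 03.02.03; in bulk → 03.02.03.01. Scheduled 17%. No special measure applies. → 17%.
Line C: vegetables → 03.02; frozen → 03.02.01; retail-packed → 03.02.01.02. Scheduled 15%. Javaros agreement on 03.02.01.03: 03.02.01.02 not covered. → 15%.
Line D: vegetables → 03.02; canned → 03.02.03; for industrial use → 03.02.03.02. Scheduled 36%. Yelstadt agreement on 03.01.01: 03.02.03.02 not covered. → 36%.
Sum: 48% + 17% + 15% + 36% = 116%.

116%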